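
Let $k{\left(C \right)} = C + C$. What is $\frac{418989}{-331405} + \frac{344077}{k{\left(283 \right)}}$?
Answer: $\frac{113791690411}{187575230} \approx 606.65$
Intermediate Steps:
$k{\left(C \right)} = 2 C$
$\frac{418989}{-331405} + \frac{344077}{k{\left(283 \right)}} = \frac{418989}{-331405} + \frac{344077}{2 \cdot 283} = 418989 \left(- \frac{1}{331405}\right) + \frac{344077}{566} = - \frac{418989}{331405} + 344077 \cdot \frac{1}{566} = - \frac{418989}{331405} + \frac{344077}{566} = \frac{113791690411}{187575230}$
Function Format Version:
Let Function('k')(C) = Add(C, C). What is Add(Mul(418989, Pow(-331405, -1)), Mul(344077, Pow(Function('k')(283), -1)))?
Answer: Rational(113791690411, 187575230) ≈ 606.65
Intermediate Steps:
Function('k')(C) = Mul(2, C)
Add(Mul(418989, Pow(-331405, -1)), Mul(344077, Pow(Function('k')(283), -1))) = Add(Mul(418989, Pow(-331405, -1)), Mul(344077, Pow(Mul(2, 283), -1))) = Add(Mul(418989, Rational(-1, 331405)), Mul(344077, Pow(566, -1))) = Add(Rational(-418989, 331405), Mul(344077, Rational(1, 566))) = Add(Rational(-418989, 331405), Rational(344077, 566)) = Rational(113791690411, 187575230)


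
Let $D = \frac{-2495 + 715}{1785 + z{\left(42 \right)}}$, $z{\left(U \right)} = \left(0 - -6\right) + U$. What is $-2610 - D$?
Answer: $- \frac{4782350}{1833} \approx -2609.0$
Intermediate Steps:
$z{\left(U \right)} = 6 + U$ ($z{\left(U \right)} = \left(0 + 6\right) + U = 6 + U$)
$D = - \frac{1780}{1833}$ ($D = \frac{-2495 + 715}{1785 + \left(6 + 42\right)} = - \frac{1780}{1785 + 48} = - \frac{1780}{1833} \approx -0.97109$)
$-2610 - D = -2610 - - \frac{1780}{1833} = -2610 + \frac{1780}{1833} = - \frac{4782350}{1833}$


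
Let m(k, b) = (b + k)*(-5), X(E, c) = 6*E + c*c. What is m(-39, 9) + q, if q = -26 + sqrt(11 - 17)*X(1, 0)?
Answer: 124 + 6*I*sqrt(6) ≈ 124.0 + 14.697*I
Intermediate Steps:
X(E, c) = c**2 + 6*E (X(E, c) = 6*E + c**2 = c**2 + 6*E)
m(k, b) = -5*b - 5*k
q = -26 + 6*I*sqrt(6) (q = -26 + sqrt(11 - 17)*(0**2 + 6*1) = -26 + sqrt(-6)*(0 + 6) = -26 + (I*sqrt(6))*6 = -26 + 6*I*sqrt(6) ≈ -26.0 + 14.697*I)
m(-39, 9) + q = (-5*9 - 5*(-39)) + (-26 + 6*I*sqrt(6)) = (-45 + 195) + (-26 + 6*I*sqrt(6)) = 150 + (-26 + 6*I*sqrt(6)) = 124 + 6*I*sqrt(6)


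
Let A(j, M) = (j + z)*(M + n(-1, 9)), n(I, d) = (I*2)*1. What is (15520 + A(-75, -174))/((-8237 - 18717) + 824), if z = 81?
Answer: -7232/13065 ≈ -0.55354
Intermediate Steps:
n(I, d) = 2*I (n(I, d) = (2*I)*1 = 2*I)
A(j, M) = (-2 + M)*(81 + j) (A(j, M) = (j + 81)*(M + 2*(-1)) = (81 + j)*(M - 2) = (81 + j)*(-2 + M) = (-2 + M)*(81 + j))
(15520 + A(-75, -174))/((-8237 - 18717) + 824) = (15520 + (-162 - 2*(-75) + 81*(-174) - 174*(-75)))/((-8237 - 18717) + 824) = (15520 + (-162 + 150 - 14094 + 13050))/(-26954 + 824) = (15520 - 1056)/(-26130) = 14464*(-1/26130) = -7232/13065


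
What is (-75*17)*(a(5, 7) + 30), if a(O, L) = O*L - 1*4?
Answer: -77775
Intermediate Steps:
a(O, L) = -4 + L*O (a(O, L) = L*O - 4 = -4 + L*O)
(-75*17)*(a(5, 7) + 30) = (-75*17)*((-4 + 7*5) + 30) = -1275*((-4 + 35) + 30) = -1275*(31 + 30) = -1275*61 = -77775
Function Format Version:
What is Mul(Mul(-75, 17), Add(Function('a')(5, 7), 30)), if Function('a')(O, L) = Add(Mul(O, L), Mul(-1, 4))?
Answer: -77775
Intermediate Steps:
Function('a')(O, L) = Add(-4, Mul(L, O)) (Function('a')(O, L) = Add(Mul(L, O), -4) = Add(-4, Mul(L, O)))
Mul(Mul(-75, 17), Add(Function('a')(5, 7), 30)) = Mul(Mul(-75, 17), Add(Add(-4, Mul(7, 5)), 30)) = Mul(-1275, Add(Add(-4, 35), 30)) = Mul(-1275, Add(31, 30)) = Mul(-1275, 61) = -77775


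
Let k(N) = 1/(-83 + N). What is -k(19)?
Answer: 1/64 ≈ 0.015625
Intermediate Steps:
-k(19) = -1/(-83 + 19) = -1/(-64) = -1*(-1/64) = 1/64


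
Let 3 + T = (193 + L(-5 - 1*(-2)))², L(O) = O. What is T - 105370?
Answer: -69273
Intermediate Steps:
T = 36097 (T = -3 + (193 + (-5 - 1*(-2)))² = -3 + (193 + (-5 + 2))² = -3 + (193 - 3)² = -3 + 190² = -3 + 36100 = 36097)
T - 105370 = 36097 - 105370 = -69273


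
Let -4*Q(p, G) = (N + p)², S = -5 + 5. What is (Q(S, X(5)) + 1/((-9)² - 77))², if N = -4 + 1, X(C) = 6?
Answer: 4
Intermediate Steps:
N = -3
S = 0
Q(p, G) = -(-3 + p)²/4
(Q(S, X(5)) + 1/((-9)² - 77))² = (-(-3 + 0)²/4 + 1/((-9)² - 77))² = (-¼*(-3)² + 1/(81 - 77))² = (-¼*9 + 1/4)² = (-9/4 + ¼)² = (-2)² = 4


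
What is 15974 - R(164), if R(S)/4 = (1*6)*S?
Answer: 12038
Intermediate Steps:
R(S) = 24*S (R(S) = 4*((1*6)*S) = 4*(6*S) = 24*S)
15974 - R(164) = 15974 - 24*164 = 15974 - 1*3936 = 15974 - 3936 = 12038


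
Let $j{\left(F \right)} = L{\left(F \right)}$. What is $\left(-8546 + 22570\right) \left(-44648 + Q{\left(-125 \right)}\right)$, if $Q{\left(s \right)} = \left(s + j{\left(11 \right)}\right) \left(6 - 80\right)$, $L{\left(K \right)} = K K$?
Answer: $-621992448$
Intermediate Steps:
$L{\left(K \right)} = K^{2}$
$j{\left(F \right)} = F^{2}$
$Q{\left(s \right)} = -8954 - 74 s$ ($Q{\left(s \right)} = \left(s + 11^{2}\right) \left(6 - 80\right) = \left(s + 121\right) \left(-74\right) = \left(121 + s\right) \left(-74\right) = -8954 - 74 s$)
$\left(-8546 + 22570\right) \left(-44648 + Q{\left(-125 \right)}\right) = \left(-8546 + 22570\right) \left(-44648 - -296\right) = 14024 \left(-44648 + \left(-8954 + 9250\right)\right) = 14024 \left(-44648 + 296\right) = 14024 \left(-44352\right) = -621992448$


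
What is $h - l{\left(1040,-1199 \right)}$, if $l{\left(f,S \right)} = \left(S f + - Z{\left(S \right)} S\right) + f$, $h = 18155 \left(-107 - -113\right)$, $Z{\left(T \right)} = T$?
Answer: $2792451$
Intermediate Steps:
$h = 108930$ ($h = 18155 \left(-107 + 113\right) = 18155 \cdot 6 = 108930$)
$l{\left(f,S \right)} = f - S^{2} + S f$ ($l{\left(f,S \right)} = \left(S f + - S S\right) + f = \left(S f - S^{2}\right) + f = \left(- S^{2} + S f\right) + f = f - S^{2} + S f$)
$h - l{\left(1040,-1199 \right)} = 108930 - \left(1040 - \left(-1199\right)^{2} - 1246960\right) = 108930 - \left(1040 - 1437601 - 1246960\right) = 108930 - -2683521 = 108930 + 2683521 = 2792451$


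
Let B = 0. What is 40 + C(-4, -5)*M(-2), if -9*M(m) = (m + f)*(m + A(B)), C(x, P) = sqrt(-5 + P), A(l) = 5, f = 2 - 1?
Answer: 40 + I*sqrt(10)/3 ≈ 40.0 + 1.0541*I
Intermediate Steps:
f = 1
M(m) = -(1 + m)*(5 + m)/9 (M(m) = -(m + 1)*(m + 5)/9 = -(1 + m)*(5 + m)/9)
40 + C(-4, -5)*M(-2) = 40 + sqrt(-5 - 5)*(-5/9 - 2/3*(-2) - 1/9*(-2)**2) = 40 + sqrt(-10)*(-5/9 + 4/3 - 1/9*4) = 40 + (I*sqrt(10))*(-5/9 + 4/3 - 4/9) = 40 + (I*sqrt(10))*(1/3) = 40 + I*sqrt(10)/3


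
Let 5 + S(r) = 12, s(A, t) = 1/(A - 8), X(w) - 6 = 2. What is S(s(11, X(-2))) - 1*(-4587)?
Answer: 4594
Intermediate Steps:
X(w) = 8 (X(w) = 6 + 2 = 8)
s(A, t) = 1/(-8 + A)
S(r) = 7 (S(r) = -5 + 12 = 7)
S(s(11, X(-2))) - 1*(-4587) = 7 - 1*(-4587) = 7 + 4587 = 4594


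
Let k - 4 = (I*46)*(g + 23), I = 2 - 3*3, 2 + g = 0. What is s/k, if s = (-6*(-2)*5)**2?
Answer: -1800/3379 ≈ -0.53270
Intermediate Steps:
g = -2 (g = -2 + 0 = -2)
I = -7 (I = 2 - 9 = -7)
k = -6758 (k = 4 + (-7*46)*(-2 + 23) = 4 - 322*21 = 4 - 6762 = -6758)
s = 3600 (s = (12*5)**2 = 60**2 = 3600)
s/k = 3600/(-6758) = 3600*(-1/6758) = -1800/3379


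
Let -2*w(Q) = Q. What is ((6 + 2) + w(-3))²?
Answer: 361/4 ≈ 90.250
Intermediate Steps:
w(Q) = -Q/2
((6 + 2) + w(-3))² = ((6 + 2) - ½*(-3))² = (8 + 3/2)² = (19/2)² = 361/4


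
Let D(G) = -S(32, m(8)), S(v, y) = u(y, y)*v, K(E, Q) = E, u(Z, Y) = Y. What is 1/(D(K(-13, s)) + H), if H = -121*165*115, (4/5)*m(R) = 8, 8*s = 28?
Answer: -1/2296295 ≈ -4.3548e-7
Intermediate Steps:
s = 7/2 (s = (1/8)*28 = 7/2 ≈ 3.5000)
m(R) = 10 (m(R) = (5/4)*8 = 10)
S(v, y) = v*y (S(v, y) = y*v = v*y)
D(G) = -320 (D(G) = -32*10 = -1*320 = -320)
H = -2295975 (H = -19965*115 = -2295975)
1/(D(K(-13, s)) + H) = 1/(-320 - 2295975) = 1/(-2296295) = -1/2296295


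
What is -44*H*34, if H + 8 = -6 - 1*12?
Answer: 38896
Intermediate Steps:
H = -26 (H = -8 + (-6 - 1*12) = -8 + (-6 - 12) = -8 - 18 = -26)
-44*H*34 = -44*(-26)*34 = 1144*34 = 38896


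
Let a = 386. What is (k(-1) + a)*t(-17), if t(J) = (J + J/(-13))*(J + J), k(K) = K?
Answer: 2670360/13 ≈ 2.0541e+5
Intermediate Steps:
t(J) = 24*J²/13 (t(J) = (J + J*(-1/13))*(2*J) = (J - J/13)*(2*J) = (12*J/13)*(2*J) = 24*J²/13)
(k(-1) + a)*t(-17) = (-1 + 386)*((24/13)*(-17)²) = 385*((24/13)*289) = 385*(6936/13) = 2670360/13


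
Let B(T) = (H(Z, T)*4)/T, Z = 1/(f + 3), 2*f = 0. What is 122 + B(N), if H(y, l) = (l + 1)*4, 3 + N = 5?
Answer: 146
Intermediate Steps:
f = 0 (f = (½)*0 = 0)
Z = ⅓ (Z = 1/(0 + 3) = 1/3 = ⅓ ≈ 0.33333)
N = 2 (N = -3 + 5 = 2)
H(y, l) = 4 + 4*l (H(y, l) = (1 + l)*4 = 4 + 4*l)
B(T) = (16 + 16*T)/T (B(T) = ((4 + 4*T)*4)/T = (16 + 16*T)/T)
122 + B(N) = 122 + (16 + 16/2) = 122 + (16 + 16*(½)) = 122 + (16 + 8) = 122 + 24 = 146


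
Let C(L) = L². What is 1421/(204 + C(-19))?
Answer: 1421/565 ≈ 2.5150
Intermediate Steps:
1421/(204 + C(-19)) = 1421/(204 + (-19)²) = 1421/(204 + 361) = 1421/565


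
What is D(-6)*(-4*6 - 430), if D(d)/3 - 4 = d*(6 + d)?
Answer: -5448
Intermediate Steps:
D(d) = 12 + 3*d*(6 + d) (D(d) = 12 + 3*(d*(6 + d)) = 12 + 3*d*(6 + d))
D(-6)*(-4*6 - 430) = (12 + 3*(-6)**2 + 18*(-6))*(-4*6 - 430) = (12 + 3*36 - 108)*(-24 - 430) = (12 + 108 - 108)*(-454) = 12*(-454) = -5448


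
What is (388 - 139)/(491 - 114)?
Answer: 249/377 ≈ 0.66048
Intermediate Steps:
(388 - 139)/(491 - 114) = 249/377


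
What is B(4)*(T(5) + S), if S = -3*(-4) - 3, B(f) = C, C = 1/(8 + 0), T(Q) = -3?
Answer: ¾ ≈ 0.75000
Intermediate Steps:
C = ⅛ (C = 1/8 = ⅛ ≈ 0.12500)
B(f) = ⅛
S = 9 (S = 12 - 3 = 9)
B(4)*(T(5) + S) = (-3 + 9)/8 = (⅛)*6 = ¾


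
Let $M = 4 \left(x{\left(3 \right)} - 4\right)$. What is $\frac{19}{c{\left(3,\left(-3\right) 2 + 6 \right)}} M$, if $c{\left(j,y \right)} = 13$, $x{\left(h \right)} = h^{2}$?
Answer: $\frac{380}{13} \approx 29.231$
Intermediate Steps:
$M = 20$ ($M = 4 \left(3^{2} - 4\right) = 4 \left(9 - 4\right) = 4 \cdot 5 = 20$)
$\frac{19}{c{\left(3,\left(-3\right) 2 + 6 \right)}} M = \frac{19}{13} \cdot 20 = \frac{380}{13}$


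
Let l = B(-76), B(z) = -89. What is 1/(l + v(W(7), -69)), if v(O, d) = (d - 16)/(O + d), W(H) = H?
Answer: -62/5433 ≈ -0.011412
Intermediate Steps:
v(O, d) = (-16 + d)/(O + d)
l = -89
1/(l + v(W(7), -69)) = 1/(-89 + (-16 - 69)/(7 - 69)) = 1/(-89 - 85/(-62)) = 1/(-89 - 1/62*(-85)) = 1/(-89 + 85/62) = 1/(-5433/62) = -62/5433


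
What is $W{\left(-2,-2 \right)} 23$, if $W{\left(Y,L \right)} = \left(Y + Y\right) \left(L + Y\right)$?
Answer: $368$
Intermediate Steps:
$W{\left(Y,L \right)} = 2 Y \left(L + Y\right)$
$W{\left(-2,-2 \right)} 23 = 2 \left(-2\right) \left(-2 - 2\right) 23 = 2 \left(-2\right) \left(-4\right) 23 = 16 \cdot 23 = 368$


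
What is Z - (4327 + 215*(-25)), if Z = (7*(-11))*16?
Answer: -184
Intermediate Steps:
Z = -1232 (Z = -77*16 = -1232)
Z - (4327 + 215*(-25)) = -1232 - (4327 + 215*(-25)) = -1232 - (4327 - 5375) = -1232 - 1*(-1048) = -1232 + 1048 = -184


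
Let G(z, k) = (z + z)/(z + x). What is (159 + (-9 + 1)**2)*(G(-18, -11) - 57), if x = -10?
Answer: -86970/7 ≈ -12424.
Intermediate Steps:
G(z, k) = 2*z/(-10 + z) (G(z, k) = (z + z)/(z - 10) = (2*z)/(-10 + z) = 2*z/(-10 + z))
(159 + (-9 + 1)**2)*(G(-18, -11) - 57) = (159 + (-9 + 1)**2)*(2*(-18)/(-10 - 18) - 57) = (159 + (-8)**2)*(2*(-18)/(-28) - 57) = (159 + 64)*(2*(-18)*(-1/28) - 57) = 223*(9/7 - 57) = 223*(-390/7) = -86970/7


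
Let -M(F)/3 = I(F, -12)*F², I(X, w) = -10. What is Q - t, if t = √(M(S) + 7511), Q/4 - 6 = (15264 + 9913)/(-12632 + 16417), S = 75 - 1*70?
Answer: 191548/3785 - √8261 ≈ -40.283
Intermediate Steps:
S = 5 (S = 75 - 70 = 5)
Q = 191548/3785 (Q = 24 + 4*((15264 + 9913)/(-12632 + 16417)) = 24 + 4*(25177/3785) = 24 + 100708/3785 = 191548/3785 ≈ 50.607)
M(F) = 30*F² (M(F) = -(-30)*F² = 30*F²)
t = √8261 (t = √(30*5² + 7511) = √(30*25 + 7511) = √(750 + 7511) = √8261 ≈ 90.890)
Q - t = 191548/3785 - √8261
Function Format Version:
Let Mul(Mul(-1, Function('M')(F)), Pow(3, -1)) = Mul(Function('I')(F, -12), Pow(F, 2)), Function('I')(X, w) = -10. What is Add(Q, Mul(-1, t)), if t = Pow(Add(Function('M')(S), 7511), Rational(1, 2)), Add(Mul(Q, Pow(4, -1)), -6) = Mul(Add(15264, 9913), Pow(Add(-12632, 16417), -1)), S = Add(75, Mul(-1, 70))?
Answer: Add(Rational(191548, 3785), Mul(-1, Pow(8261, Rational(1, 2)))) ≈ -40.283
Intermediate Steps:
S = 5 (S = Add(75, -70) = 5)
Q = Rational(191548, 3785) (Q = Add(24, Mul(4, Mul(Add(15264, 9913), Pow(Add(-12632, 16417), -1)))) = Add(24, Mul(4, Mul(25177, Pow(3785, -1)))) = Add(24, Mul(4, Mul(25177, Rational(1, 3785)))) = Add(24, Mul(4, Rational(25177, 3785))) = Add(24, Rational(100708, 3785)) = Rational(191548, 3785) ≈ 50.607)
Function('M')(F) = Mul(30, Pow(F, 2)) (Function('M')(F) = Mul(-3, Mul(-10, Pow(F, 2))) = Mul(30, Pow(F, 2)))
t = Pow(8261, Rational(1, 2)) (t = Pow(Add(Mul(30, Pow(5, 2)), 7511), Rational(1, 2)) = Pow(Add(Mul(30, 25), 7511), Rational(1, 2)) = Pow(Add(750, 7511), Rational(1, 2)) = Pow(8261, Rational(1, 2)) ≈ 90.890)
Add(Q, Mul(-1, t)) = Add(Rational(191548, 3785), Mul(-1, Pow(8261, Rational(1, 2))))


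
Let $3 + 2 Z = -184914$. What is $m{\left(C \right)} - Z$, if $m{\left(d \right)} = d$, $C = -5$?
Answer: $\frac{184907}{2} \approx 92454.0$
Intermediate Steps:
$Z = - \frac{184917}{2}$ ($Z = - \frac{3}{2} + \frac{1}{2} \left(-184914\right) = - \frac{3}{2} - 92457 = - \frac{184917}{2} \approx -92459.0$)
$m{\left(C \right)} - Z = -5 - - \frac{184917}{2} = -5 + \frac{184917}{2} = \frac{184907}{2}$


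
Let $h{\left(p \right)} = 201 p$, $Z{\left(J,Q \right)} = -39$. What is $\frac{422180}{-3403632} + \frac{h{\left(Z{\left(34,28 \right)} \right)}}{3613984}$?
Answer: $- \frac{97027052273}{768791974368} \approx -0.12621$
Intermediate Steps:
$\frac{422180}{-3403632} + \frac{h{\left(Z{\left(34,28 \right)} \right)}}{3613984} = \frac{422180}{-3403632} + \frac{201 \left(-39\right)}{3613984} = 422180 \left(- \frac{1}{3403632}\right) - \frac{7839}{3613984} = - \frac{105545}{850908} - \frac{7839}{3613984} = - \frac{97027052273}{768791974368}$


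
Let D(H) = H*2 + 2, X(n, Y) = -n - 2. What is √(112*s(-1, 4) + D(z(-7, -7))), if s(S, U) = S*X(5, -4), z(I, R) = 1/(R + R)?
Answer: √38507/7 ≈ 28.033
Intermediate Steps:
X(n, Y) = -2 - n
z(I, R) = 1/(2*R)
s(S, U) = -7*S (s(S, U) = S*(-2 - 1*5) = S*(-2 - 5) = S*(-7) = -7*S)
D(H) = 2 + 2*H (D(H) = 2*H + 2 = 2 + 2*H)
√(112*s(-1, 4) + D(z(-7, -7))) = √(112*(-7*(-1)) + (2 + 2*((½)/(-7)))) = √(112*7 + (2 + 2*((½)*(-⅐)))) = √(784 + (2 + 2*(-1/14))) = √(784 + (2 - ⅐)) = √(784 + 13/7) = √(5501/7) = √38507/7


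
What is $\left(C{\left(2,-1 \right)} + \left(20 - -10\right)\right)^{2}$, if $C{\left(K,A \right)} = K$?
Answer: $1024$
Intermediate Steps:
$\left(C{\left(2,-1 \right)} + \left(20 - -10\right)\right)^{2} = \left(2 + \left(20 - -10\right)\right)^{2} = \left(2 + \left(20 + 10\right)\right)^{2} = \left(2 + 30\right)^{2} = 32^{2} = 1024$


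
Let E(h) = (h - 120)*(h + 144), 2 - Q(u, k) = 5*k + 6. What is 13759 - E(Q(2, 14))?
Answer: 27339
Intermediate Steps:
Q(u, k) = -4 - 5*k (Q(u, k) = 2 - (5*k + 6) = 2 - (6 + 5*k) = 2 + (-6 - 5*k) = -4 - 5*k)
E(h) = (-120 + h)*(144 + h)
13759 - E(Q(2, 14)) = 13759 - (-17280 + (-4 - 5*14)**2 + 24*(-4 - 5*14)) = 13759 - (-17280 + (-4 - 70)**2 + 24*(-4 - 70)) = 13759 - (-17280 + (-74)**2 + 24*(-74)) = 13759 - (-17280 + 5476 - 1776) = 13759 - 1*(-13580) = 13759 + 13580 = 27339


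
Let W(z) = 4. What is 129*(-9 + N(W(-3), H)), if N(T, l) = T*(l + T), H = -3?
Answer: -645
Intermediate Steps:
N(T, l) = T*(T + l)
129*(-9 + N(W(-3), H)) = 129*(-9 + 4*(4 - 3)) = 129*(-9 + 4*1) = 129*(-9 + 4) = 129*(-5) = -645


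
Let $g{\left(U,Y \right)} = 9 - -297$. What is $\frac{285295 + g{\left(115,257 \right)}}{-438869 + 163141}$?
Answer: $- \frac{285601}{275728} \approx -1.0358$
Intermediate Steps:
$g{\left(U,Y \right)} = 306$ ($g{\left(U,Y \right)} = 9 + 297 = 306$)
$\frac{285295 + g{\left(115,257 \right)}}{-438869 + 163141} = \frac{285295 + 306}{-438869 + 163141} = \frac{285601}{-275728} = 285601 \left(- \frac{1}{275728}\right) = - \frac{285601}{275728}$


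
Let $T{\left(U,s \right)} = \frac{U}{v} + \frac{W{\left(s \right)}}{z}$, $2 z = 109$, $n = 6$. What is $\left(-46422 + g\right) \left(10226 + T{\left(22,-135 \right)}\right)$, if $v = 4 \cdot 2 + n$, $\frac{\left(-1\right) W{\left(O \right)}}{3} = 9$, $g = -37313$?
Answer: $- \frac{653405892365}{763} \approx -8.5636 \cdot 10^{8}$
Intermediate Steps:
$z = \frac{109}{2}$ ($z = \frac{1}{2} \cdot 109 = \frac{109}{2} \approx 54.5$)
$W{\left(O \right)} = -27$ ($W{\left(O \right)} = \left(-3\right) 9 = -27$)
$v = 14$ ($v = 4 \cdot 2 + 6 = 8 + 6 = 14$)
$T{\left(U,s \right)} = - \frac{54}{109} + \frac{U}{14}$ ($T{\left(U,s \right)} = \frac{U}{14} - \frac{27}{\frac{109}{2}} = U \frac{1}{14} - \frac{54}{109} = \frac{U}{14} - \frac{54}{109} = - \frac{54}{109} + \frac{U}{14}$)
$\left(-46422 + g\right) \left(10226 + T{\left(22,-135 \right)}\right) = \left(-46422 - 37313\right) \left(10226 + \left(- \frac{54}{109} + \frac{1}{14} \cdot 22\right)\right) = - 83735 \left(10226 + \left(- \frac{54}{109} + \frac{11}{7}\right)\right) = - 83735 \left(10226 + \frac{821}{763}\right) = \left(-83735\right) \frac{7803259}{763} = - \frac{653405892365}{763}$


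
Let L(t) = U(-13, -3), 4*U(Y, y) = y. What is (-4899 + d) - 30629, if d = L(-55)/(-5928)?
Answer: -280813311/7904 ≈ -35528.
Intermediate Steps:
U(Y, y) = y/4
L(t) = -3/4 (L(t) = (1/4)*(-3) = -3/4)
d = 1/7904 (d = -3/4/(-5928) = -3/4*(-1/5928) = 1/7904 ≈ 0.00012652)
(-4899 + d) - 30629 = (-4899 + 1/7904) - 30629 = -38721695/7904 - 30629 = -280813311/7904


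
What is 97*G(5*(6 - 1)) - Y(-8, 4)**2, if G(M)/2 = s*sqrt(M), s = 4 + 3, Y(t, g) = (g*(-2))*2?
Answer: 6534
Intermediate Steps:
Y(t, g) = -4*g (Y(t, g) = -2*g*2 = -4*g)
s = 7
G(M) = 14*sqrt(M) (G(M) = 2*(7*sqrt(M)) = 14*sqrt(M))
97*G(5*(6 - 1)) - Y(-8, 4)**2 = 97*(14*sqrt(5*(6 - 1))) - (-4*4)**2 = 97*(14*sqrt(5*5)) - 1*(-16)**2 = 97*(14*sqrt(25)) - 1*256 = 97*(14*5) - 256 = 97*70 - 256 = 6790 - 256 = 6534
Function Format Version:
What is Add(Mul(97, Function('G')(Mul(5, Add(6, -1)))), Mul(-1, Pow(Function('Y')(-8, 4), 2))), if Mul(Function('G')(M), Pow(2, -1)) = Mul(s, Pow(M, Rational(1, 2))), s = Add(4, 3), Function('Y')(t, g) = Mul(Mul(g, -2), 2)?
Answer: 6534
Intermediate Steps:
Function('Y')(t, g) = Mul(-4, g) (Function('Y')(t, g) = Mul(Mul(-2, g), 2) = Mul(-4, g))
s = 7
Function('G')(M) = Mul(14, Pow(M, Rational(1, 2))) (Function('G')(M) = Mul(2, Mul(7, Pow(M, Rational(1, 2)))) = Mul(14, Pow(M, Rational(1, 2))))
Add(Mul(97, Function('G')(Mul(5, Add(6, -1)))), Mul(-1, Pow(Function('Y')(-8, 4), 2))) = Add(Mul(97, Mul(14, Pow(Mul(5, Add(6, -1)), Rational(1, 2)))), Mul(-1, Pow(Mul(-4, 4), 2))) = Add(Mul(97, Mul(14, Pow(Mul(5, 5), Rational(1, 2)))), Mul(-1, Pow(-16, 2))) = Add(Mul(97, Mul(14, Pow(25, Rational(1, 2)))), Mul(-1, 256)) = Add(Mul(97, Mul(14, 5)), -256) = Add(Mul(97, 70), -256) = Add(6790, -256) = 6534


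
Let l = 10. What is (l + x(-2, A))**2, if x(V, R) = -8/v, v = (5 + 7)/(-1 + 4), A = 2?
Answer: 64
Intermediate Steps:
v = 4 (v = 12/3 = 12*(1/3) = 4)
x(V, R) = -2 (x(V, R) = -8/4 = -8*1/4 = -2)
(l + x(-2, A))**2 = (10 - 2)**2 = 8**2 = 64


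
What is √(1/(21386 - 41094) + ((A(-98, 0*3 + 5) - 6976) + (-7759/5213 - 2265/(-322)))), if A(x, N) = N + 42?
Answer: I*√2802131047010572138589/636184094 ≈ 83.207*I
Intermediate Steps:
A(x, N) = 42 + N
√(1/(21386 - 41094) + ((A(-98, 0*3 + 5) - 6976) + (-7759/5213 - 2265/(-322)))) = √(1/(21386 - 41094) + (((42 + (0*3 + 5)) - 6976) + (-7759/5213 - 2265/(-322)))) = √(1/(-19708) + (((42 + (0 + 5)) - 6976) + (-7759*1/5213 - 2265*(-1/322)))) = √(-1/19708 + (((42 + 5) - 6976) + (-7759/5213 + 2265/322))) = √(-1/19708 + ((47 - 6976) + 9309047/1678586)) = √(-1/19708 + (-6929 + 9309047/1678586)) = √(-1/19708 - 11621613347/1678586) = √(-8809182981587/1272368188) = I*√2802131047010572138589/636184094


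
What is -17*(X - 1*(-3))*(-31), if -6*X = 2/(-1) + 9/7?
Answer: 69037/42 ≈ 1643.7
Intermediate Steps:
X = 5/42 (X = -(2/(-1) + 9/7)/6 = -(2*(-1) + 9*(⅐))/6 = -(-2 + 9/7)/6 = -⅙*(-5/7) = 5/42 ≈ 0.11905)
-17*(X - 1*(-3))*(-31) = -17*(5/42 - 1*(-3))*(-31) = -17*(5/42 + 3)*(-31) = -17*131/42*(-31) = -2227/42*(-31) = 69037/42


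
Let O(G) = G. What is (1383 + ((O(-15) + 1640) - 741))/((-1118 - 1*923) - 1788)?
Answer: -2267/3829 ≈ -0.59206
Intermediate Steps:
(1383 + ((O(-15) + 1640) - 741))/((-1118 - 1*923) - 1788) = (1383 + ((-15 + 1640) - 741))/((-1118 - 1*923) - 1788) = (1383 + (1625 - 741))/((-1118 - 923) - 1788) = (1383 + 884)/(-2041 - 1788) = 2267/(-3829) = 2267*(-1/3829) = -2267/3829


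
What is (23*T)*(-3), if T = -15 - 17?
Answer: 2208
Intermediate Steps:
T = -32
(23*T)*(-3) = (23*(-32))*(-3) = -736*(-3) = 2208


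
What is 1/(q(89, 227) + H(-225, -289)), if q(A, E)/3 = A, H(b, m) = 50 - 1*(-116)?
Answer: 1/433 ≈ 0.0023095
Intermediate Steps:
H(b, m) = 166 (H(b, m) = 50 + 116 = 166)
q(A, E) = 3*A
1/(q(89, 227) + H(-225, -289)) = 1/(3*89 + 166) = 1/(267 + 166) = 1/433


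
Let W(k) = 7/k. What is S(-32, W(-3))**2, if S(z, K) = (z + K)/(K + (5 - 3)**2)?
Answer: 10609/25 ≈ 424.36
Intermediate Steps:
S(z, K) = (K + z)/(4 + K) (S(z, K) = (K + z)/(K + 2**2) = (K + z)/(K + 4) = (K + z)/(4 + K))
S(-32, W(-3))**2 = ((7/(-3) - 32)/(4 + 7/(-3)))**2 = ((7*(-1/3) - 32)/(4 + 7*(-1/3)))**2 = ((-7/3 - 32)/(4 - 7/3))**2 = (-103/3/(5/3))**2 = ((3/5)*(-103/3))**2 = (-103/5)**2 = 10609/25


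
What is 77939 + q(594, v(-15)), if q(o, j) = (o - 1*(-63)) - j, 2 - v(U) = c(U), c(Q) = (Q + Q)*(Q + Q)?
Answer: 79494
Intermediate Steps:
c(Q) = 4*Q² (c(Q) = (2*Q)*(2*Q) = 4*Q²)
v(U) = 2 - 4*U²
q(o, j) = 63 + o - j (q(o, j) = (o + 63) - j = (63 + o) - j = 63 + o - j)
77939 + q(594, v(-15)) = 77939 + (63 + 594 - (2 - 4*(-15)²)) = 77939 + (63 + 594 - (2 - 4*225)) = 77939 + (63 + 594 - (2 - 900)) = 77939 + (63 + 594 - 1*(-898)) = 77939 + (63 + 594 + 898) = 77939 + 1555 = 79494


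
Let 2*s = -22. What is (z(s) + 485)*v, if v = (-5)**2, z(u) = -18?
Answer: 11675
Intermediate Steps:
s = -11 (s = (1/2)*(-22) = -11)
v = 25
(z(s) + 485)*v = (-18 + 485)*25 = 467*25 = 11675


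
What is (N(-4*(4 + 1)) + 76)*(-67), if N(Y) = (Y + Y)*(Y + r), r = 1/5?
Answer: -58156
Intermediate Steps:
r = 1/5 ≈ 0.20000
N(Y) = 2*Y*(1/5 + Y) (N(Y) = (Y + Y)*(Y + 1/5) = (2*Y)*(1/5 + Y) = 2*Y*(1/5 + Y))
(N(-4*(4 + 1)) + 76)*(-67) = (2*(-4*(4 + 1))*(1 + 5*(-4*(4 + 1)))/5 + 76)*(-67) = (2*(-4*5)*(1 + 5*(-4*5))/5 + 76)*(-67) = ((2/5)*(-20)*(1 + 5*(-20)) + 76)*(-67) = ((2/5)*(-20)*(1 - 100) + 76)*(-67) = ((2/5)*(-20)*(-99) + 76)*(-67) = (792 + 76)*(-67) = 868*(-67) = -58156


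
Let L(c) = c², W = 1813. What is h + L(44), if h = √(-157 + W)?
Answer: 1936 + 6*√46 ≈ 1976.7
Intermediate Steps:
h = 6*√46 (h = √(-157 + 1813) = √1656 = 6*√46 ≈ 40.694)
h + L(44) = 6*√46 + 44² = 6*√46 + 1936 = 1936 + 6*√46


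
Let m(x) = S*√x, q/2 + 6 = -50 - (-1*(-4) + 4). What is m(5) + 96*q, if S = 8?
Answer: -12288 + 8*√5 ≈ -12270.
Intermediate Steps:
q = -128 (q = -12 + 2*(-50 - (-1*(-4) + 4)) = -12 + 2*(-50 - (4 + 4)) = -12 + 2*(-50 - 1*8) = -12 + 2*(-50 - 8) = -12 + 2*(-58) = -12 - 116 = -128)
m(x) = 8*√x
m(5) + 96*q = 8*√5 + 96*(-128) = 8*√5 - 12288 = -12288 + 8*√5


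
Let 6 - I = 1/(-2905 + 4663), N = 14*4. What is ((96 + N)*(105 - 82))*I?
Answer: 18436156/879 ≈ 20974.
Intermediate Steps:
N = 56
I = 10547/1758 (I = 6 - 1/(-2905 + 4663) = 6 - 1/1758 = 10547/1758 ≈ 5.9994)
((96 + N)*(105 - 82))*I = ((96 + 56)*(105 - 82))*(10547/1758) = (152*23)*(10547/1758) = 3496*(10547/1758) = 18436156/879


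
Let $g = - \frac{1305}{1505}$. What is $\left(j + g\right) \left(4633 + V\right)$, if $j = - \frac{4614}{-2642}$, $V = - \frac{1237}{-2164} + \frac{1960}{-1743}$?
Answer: $\frac{145451949333151}{35708751526} \approx 4073.3$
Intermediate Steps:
$V = - \frac{297907}{538836}$ ($V = \left(-1237\right) \left(- \frac{1}{2164}\right) + 1960 \left(- \frac{1}{1743}\right) = \frac{1237}{2164} - \frac{280}{249} = - \frac{297907}{538836} \approx -0.55287$)
$g = - \frac{261}{301}$ ($g = \left(-1305\right) \frac{1}{1505} = - \frac{261}{301} \approx -0.86711$)
$j = \frac{2307}{1321}$ ($j = \left(-4614\right) \left(- \frac{1}{2642}\right) = \frac{2307}{1321} \approx 1.7464$)
$\left(j + g\right) \left(4633 + V\right) = \left(\frac{2307}{1321} - \frac{261}{301}\right) \left(4633 - \frac{297907}{538836}\right) = \frac{349626}{397621} \cdot \frac{2496129281}{538836} = \frac{145451949333151}{35708751526}$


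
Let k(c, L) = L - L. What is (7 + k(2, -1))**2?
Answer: 49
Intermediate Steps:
k(c, L) = 0
(7 + k(2, -1))**2 = (7 + 0)**2 = 7**2 = 49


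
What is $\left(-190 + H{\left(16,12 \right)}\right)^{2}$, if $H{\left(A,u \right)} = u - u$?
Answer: $36100$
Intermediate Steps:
$H{\left(A,u \right)} = 0$
$\left(-190 + H{\left(16,12 \right)}\right)^{2} = \left(-190 + 0\right)^{2} = \left(-190\right)^{2} = 36100$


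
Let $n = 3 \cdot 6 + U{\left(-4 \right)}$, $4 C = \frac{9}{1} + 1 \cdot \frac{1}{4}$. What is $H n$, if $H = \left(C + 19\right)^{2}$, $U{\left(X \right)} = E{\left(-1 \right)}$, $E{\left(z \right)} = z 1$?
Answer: $\frac{1976777}{256} \approx 7721.8$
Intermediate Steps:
$E{\left(z \right)} = z$
$U{\left(X \right)} = -1$
$C = \frac{37}{16}$ ($C = \frac{\frac{9}{1} + 1 \cdot \frac{1}{4}}{4} = \frac{9 \cdot 1 + 1 \cdot \frac{1}{4}}{4} = \frac{9 + \frac{1}{4}}{4} = \frac{1}{4} \cdot \frac{37}{4} = \frac{37}{16} \approx 2.3125$)
$H = \frac{116281}{256}$ ($H = \left(\frac{37}{16} + 19\right)^{2} = \left(\frac{341}{16}\right)^{2} = \frac{116281}{256} \approx 454.22$)
$n = 17$ ($n = 3 \cdot 6 - 1 = 18 - 1 = 17$)
$H n = \frac{116281}{256} \cdot 17 = \frac{1976777}{256}$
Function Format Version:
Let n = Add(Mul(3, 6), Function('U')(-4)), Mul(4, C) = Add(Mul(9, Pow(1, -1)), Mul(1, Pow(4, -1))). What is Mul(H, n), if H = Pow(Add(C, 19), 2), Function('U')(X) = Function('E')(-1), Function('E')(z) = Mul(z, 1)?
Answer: Rational(1976777, 256) ≈ 7721.8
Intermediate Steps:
Function('E')(z) = z
Function('U')(X) = -1
C = Rational(37, 16) (C = Mul(Rational(1, 4), Add(Mul(9, Pow(1, -1)), Mul(1, Pow(4, -1)))) = Mul(Rational(1, 4), Add(Mul(9, 1), Mul(1, Rational(1, 4)))) = Mul(Rational(1, 4), Add(9, Rational(1, 4))) = Mul(Rational(1, 4), Rational(37, 4)) = Rational(37, 16) ≈ 2.3125)
H = Rational(116281, 256) (H = Pow(Add(Rational(37, 16), 19), 2) = Pow(Rational(341, 16), 2) = Rational(116281, 256) ≈ 454.22)
n = 17 (n = Add(Mul(3, 6), -1) = Add(18, -1) = 17)
Mul(H, n) = Mul(Rational(116281, 256), 17) = Rational(1976777, 256)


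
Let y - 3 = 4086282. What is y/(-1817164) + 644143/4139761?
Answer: -15745729807433/7522624657804 ≈ -2.0931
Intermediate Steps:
y = 4086285 (y = 3 + 4086282 = 4086285)
y/(-1817164) + 644143/4139761 = 4086285/(-1817164) + 644143/4139761 = 4086285*(-1/1817164) + 644143*(1/4139761) = -4086285/1817164 + 644143/4139761 = -15745729807433/7522624657804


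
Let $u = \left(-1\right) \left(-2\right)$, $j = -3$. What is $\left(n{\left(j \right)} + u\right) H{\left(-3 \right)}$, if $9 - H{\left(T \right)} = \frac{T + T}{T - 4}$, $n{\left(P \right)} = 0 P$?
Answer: $\frac{114}{7} \approx 16.286$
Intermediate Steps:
$n{\left(P \right)} = 0$
$H{\left(T \right)} = 9 - \frac{2 T}{-4 + T}$ ($H{\left(T \right)} = 9 - \frac{T + T}{T - 4} = 9 - \frac{2 T}{-4 + T}$)
$u = 2$
$\left(n{\left(j \right)} + u\right) H{\left(-3 \right)} = \left(0 + 2\right) \frac{-36 + 7 \left(-3\right)}{-4 - 3} = 2 \frac{-36 - 21}{-7} = 2 \left(\left(- \frac{1}{7}\right) \left(-57\right)\right) = 2 \cdot \frac{57}{7} = \frac{114}{7}$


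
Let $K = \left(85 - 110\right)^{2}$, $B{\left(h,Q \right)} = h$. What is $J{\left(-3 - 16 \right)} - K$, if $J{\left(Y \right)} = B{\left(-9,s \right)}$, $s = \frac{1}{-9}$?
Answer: $-634$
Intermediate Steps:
$s = - \frac{1}{9} \approx -0.11111$
$J{\left(Y \right)} = -9$
$K = 625$ ($K = \left(-25\right)^{2} = 625$)
$J{\left(-3 - 16 \right)} - K = -9 - 625 = -634$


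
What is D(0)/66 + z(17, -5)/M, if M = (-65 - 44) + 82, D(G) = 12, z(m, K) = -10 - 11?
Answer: 95/99 ≈ 0.95960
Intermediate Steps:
z(m, K) = -21
M = -27 (M = -109 + 82 = -27)
D(0)/66 + z(17, -5)/M = 12/66 - 21/(-27) = 12*(1/66) - 21*(-1/27) = 2/11 + 7/9 = 95/99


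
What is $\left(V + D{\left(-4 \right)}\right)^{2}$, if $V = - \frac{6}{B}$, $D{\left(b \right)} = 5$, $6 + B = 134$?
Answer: $\frac{100489}{4096} \approx 24.533$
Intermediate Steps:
$B = 128$ ($B = -6 + 134 = 128$)
$V = - \frac{3}{64}$ ($V = - \frac{6}{128} = \left(-6\right) \frac{1}{128} = - \frac{3}{64} \approx -0.046875$)
$\left(V + D{\left(-4 \right)}\right)^{2} = \left(- \frac{3}{64} + 5\right)^{2} = \left(\frac{317}{64}\right)^{2} = \frac{100489}{4096}$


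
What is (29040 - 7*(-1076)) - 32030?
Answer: 4542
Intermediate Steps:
(29040 - 7*(-1076)) - 32030 = (29040 + 7532) - 32030 = 36572 - 32030 = 4542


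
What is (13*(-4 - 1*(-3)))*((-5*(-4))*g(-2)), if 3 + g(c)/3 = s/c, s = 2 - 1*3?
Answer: 1950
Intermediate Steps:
s = -1 (s = 2 - 3 = -1)
g(c) = -9 - 3/c (g(c) = -9 + 3*(-1/c) = -9 - 3/c)
(13*(-4 - 1*(-3)))*((-5*(-4))*g(-2)) = (13*(-4 - 1*(-3)))*((-5*(-4))*(-9 - 3/(-2))) = (13*(-4 + 3))*(20*(-9 - 3*(-1/2))) = (13*(-1))*(20*(-9 + 3/2)) = -260*(-15)/2 = -13*(-150) = 1950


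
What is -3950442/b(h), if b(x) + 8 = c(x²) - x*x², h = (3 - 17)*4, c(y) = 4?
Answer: -1975221/87806 ≈ -22.495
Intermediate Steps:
h = -56 (h = -14*4 = -56)
b(x) = -4 - x³ (b(x) = -8 + (4 - x*x²) = -8 + (4 - x³) = -4 - x³)
-3950442/b(h) = -3950442/(-4 - 1*(-56)³) = -3950442/(-4 - 1*(-175616)) = -3950442/(-4 + 175616) = -3950442/175612 = -3950442*1/175612 = -1975221/87806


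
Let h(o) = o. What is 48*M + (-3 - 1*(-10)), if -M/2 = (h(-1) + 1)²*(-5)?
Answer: 7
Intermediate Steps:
M = 0 (M = -2*(-1 + 1)²*(-5) = -2*0²*(-5) = -0*(-5) = -2*0 = 0)
48*M + (-3 - 1*(-10)) = 48*0 + (-3 - 1*(-10)) = 0 + (-3 + 10) = 0 + 7 = 7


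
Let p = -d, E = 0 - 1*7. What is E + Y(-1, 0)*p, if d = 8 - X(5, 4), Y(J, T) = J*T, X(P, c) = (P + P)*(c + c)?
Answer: -7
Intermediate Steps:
X(P, c) = 4*P*c (X(P, c) = (2*P)*(2*c) = 4*P*c)
E = -7 (E = 0 - 7 = -7)
d = -72 (d = 8 - 4*5*4 = 8 - 1*80 = 8 - 80 = -72)
p = 72 (p = -1*(-72) = 72)
E + Y(-1, 0)*p = -7 - 1*0*72 = -7 + 0*72 = -7 + 0 = -7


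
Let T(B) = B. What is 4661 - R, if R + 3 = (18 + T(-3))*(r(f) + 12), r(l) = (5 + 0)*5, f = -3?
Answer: 4109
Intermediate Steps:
r(l) = 25 (r(l) = 5*5 = 25)
R = 552 (R = -3 + (18 - 3)*(25 + 12) = -3 + 15*37 = -3 + 555 = 552)
4661 - R = 4661 - 1*552 = 4661 - 552 = 4109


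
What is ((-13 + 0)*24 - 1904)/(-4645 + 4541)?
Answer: 277/13 ≈ 21.308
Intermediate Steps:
((-13 + 0)*24 - 1904)/(-4645 + 4541) = (-13*24 - 1904)/(-104) = (-312 - 1904)*(-1/104) = -2216*(-1/104) = 277/13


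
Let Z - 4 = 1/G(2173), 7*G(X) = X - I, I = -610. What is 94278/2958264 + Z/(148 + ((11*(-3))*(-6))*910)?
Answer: 1972776360157/61858880939064 ≈ 0.031892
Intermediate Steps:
G(X) = 610/7 + X/7 (G(X) = (X - 1*(-610))/7 = (X + 610)/7 = (610 + X)/7 = 610/7 + X/7)
Z = 11139/2783 (Z = 4 + 1/(610/7 + (⅐)*2173) = 4 + 1/(610/7 + 2173/7) = 4 + 1/(2783/7) = 4 + 7/2783 = 11139/2783 ≈ 4.0025)
94278/2958264 + Z/(148 + ((11*(-3))*(-6))*910) = 94278/2958264 + 11139/(2783*(148 + ((11*(-3))*(-6))*910)) = 94278*(1/2958264) + 11139/(2783*(148 - 33*(-6)*910)) = 15713/493044 + 11139/(2783*(148 + 198*910)) = 15713/493044 + 11139/(2783*(148 + 180180)) = 15713/493044 + (11139/2783)/180328 = 15713/493044 + (11139/2783)*(1/180328) = 15713/493044 + 11139/501852824 = 1972776360157/61858880939064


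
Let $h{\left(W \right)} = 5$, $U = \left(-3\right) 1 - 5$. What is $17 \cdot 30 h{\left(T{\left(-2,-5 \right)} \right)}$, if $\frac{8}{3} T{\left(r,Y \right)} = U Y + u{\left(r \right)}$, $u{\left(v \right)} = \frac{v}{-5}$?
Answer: $2550$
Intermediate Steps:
$U = -8$ ($U = -3 - 5 = -8$)
$u{\left(v \right)} = - \frac{v}{5}$ ($u{\left(v \right)} = v \left(- \frac{1}{5}\right) = - \frac{v}{5}$)
$T{\left(r,Y \right)} = - 3 Y - \frac{3 r}{40}$ ($T{\left(r,Y \right)} = \frac{3 \left(- 8 Y - \frac{r}{5}\right)}{8} = - 3 Y - \frac{3 r}{40}$)
$17 \cdot 30 h{\left(T{\left(-2,-5 \right)} \right)} = 17 \cdot 30 \cdot 5 = 510 \cdot 5 = 2550$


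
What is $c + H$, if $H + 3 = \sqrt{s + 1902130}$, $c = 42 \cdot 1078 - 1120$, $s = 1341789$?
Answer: $44153 + \sqrt{3243919} \approx 45954.0$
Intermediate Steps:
$c = 44156$ ($c = 45276 - 1120 = 44156$)
$H = -3 + \sqrt{3243919}$ ($H = -3 + \sqrt{1341789 + 1902130} = -3 + \sqrt{3243919} \approx 1798.1$)
$c + H = 44156 - \left(3 - \sqrt{3243919}\right) = 44153 + \sqrt{3243919}$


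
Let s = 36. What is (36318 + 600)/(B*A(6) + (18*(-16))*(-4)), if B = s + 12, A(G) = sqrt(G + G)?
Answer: 6153/188 - 2051*sqrt(3)/752 ≈ 28.005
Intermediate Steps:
A(G) = sqrt(2)*sqrt(G) (A(G) = sqrt(2*G) = sqrt(2)*sqrt(G))
B = 48 (B = 36 + 12 = 48)
(36318 + 600)/(B*A(6) + (18*(-16))*(-4)) = (36318 + 600)/(48*(sqrt(2)*sqrt(6)) + (18*(-16))*(-4)) = 36918/(48*(2*sqrt(3)) - 288*(-4)) = 36918/(96*sqrt(3) + 1152) = 36918/(1152 + 96*sqrt(3))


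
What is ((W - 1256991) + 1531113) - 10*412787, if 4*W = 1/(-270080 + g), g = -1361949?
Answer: -25157713978769/6528116 ≈ -3.8537e+6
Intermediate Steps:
W = -1/6528116 (W = 1/(4*(-270080 - 1361949)) = (¼)/(-1632029) = (¼)*(-1/1632029) = -1/6528116 ≈ -1.5318e-7)
((W - 1256991) + 1531113) - 10*412787 = ((-1/6528116 - 1256991) + 1531113) - 10*412787 = (-8205783058957/6528116 + 1531113) - 1*4127870 = 1789500214151/6528116 - 4127870 = -25157713978769/6528116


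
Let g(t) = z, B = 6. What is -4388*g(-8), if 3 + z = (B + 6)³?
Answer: -7569300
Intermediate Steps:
z = 1725 (z = -3 + (6 + 6)³ = -3 + 12³ = -3 + 1728 = 1725)
g(t) = 1725
-4388*g(-8) = -4388*1725 = -7569300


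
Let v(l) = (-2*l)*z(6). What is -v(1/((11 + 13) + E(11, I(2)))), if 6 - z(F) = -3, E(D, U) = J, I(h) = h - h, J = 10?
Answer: 9/17 ≈ 0.52941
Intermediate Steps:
I(h) = 0
E(D, U) = 10
z(F) = 9 (z(F) = 6 - 1*(-3) = 6 + 3 = 9)
v(l) = -18*l (v(l) = -2*l*9 = -18*l)
-v(1/((11 + 13) + E(11, I(2)))) = -(-18)/((11 + 13) + 10) = -(-18)/(24 + 10) = -(-18)/34 = -1*(-9/17) = 9/17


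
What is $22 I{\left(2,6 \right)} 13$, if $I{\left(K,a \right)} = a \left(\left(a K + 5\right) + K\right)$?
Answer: $32604$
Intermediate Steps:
$I{\left(K,a \right)} = a \left(5 + K + K a\right)$ ($I{\left(K,a \right)} = a \left(\left(K a + 5\right) + K\right) = a \left(\left(5 + K a\right) + K\right) = a \left(5 + K + K a\right)$)
$22 I{\left(2,6 \right)} 13 = 22 \cdot 6 \left(5 + 2 + 2 \cdot 6\right) 13 = 22 \cdot 6 \left(5 + 2 + 12\right) 13 = 22 \cdot 6 \cdot 19 \cdot 13 = 22 \cdot 114 \cdot 13 = 2508 \cdot 13 = 32604$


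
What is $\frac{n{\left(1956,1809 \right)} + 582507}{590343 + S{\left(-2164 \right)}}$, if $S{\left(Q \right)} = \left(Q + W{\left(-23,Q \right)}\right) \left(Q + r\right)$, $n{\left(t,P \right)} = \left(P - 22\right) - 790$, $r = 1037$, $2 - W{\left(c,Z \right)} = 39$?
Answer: $\frac{291752}{1535435} \approx 0.19001$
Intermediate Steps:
$W{\left(c,Z \right)} = -37$ ($W{\left(c,Z \right)} = 2 - 39 = -37$)
$n{\left(t,P \right)} = -812 + P$ ($n{\left(t,P \right)} = \left(P - 22\right) - 790 = \left(-22 + P\right) - 790 = -812 + P$)
$S{\left(Q \right)} = \left(-37 + Q\right) \left(1037 + Q\right)$ ($S{\left(Q \right)} = \left(Q - 37\right) \left(Q + 1037\right) = \left(-37 + Q\right) \left(1037 + Q\right)$)
$\frac{n{\left(1956,1809 \right)} + 582507}{590343 + S{\left(-2164 \right)}} = \frac{\left(-812 + 1809\right) + 582507}{590343 + \left(-38369 + \left(-2164\right)^{2} + 1000 \left(-2164\right)\right)} = \frac{997 + 582507}{590343 - -2480527} = \frac{583504}{590343 + 2480527} = \frac{583504}{3070870} = 583504 \cdot \frac{1}{3070870} = \frac{291752}{1535435}$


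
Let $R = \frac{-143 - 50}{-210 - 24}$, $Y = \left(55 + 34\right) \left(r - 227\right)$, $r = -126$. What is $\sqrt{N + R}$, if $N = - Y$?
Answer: $\frac{\sqrt{191146046}}{78} \approx 177.25$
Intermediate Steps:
$Y = -31417$ ($Y = \left(55 + 34\right) \left(-126 - 227\right) = 89 \left(-353\right) = -31417$)
$R = \frac{193}{234}$ ($R = - \frac{193}{-234} = \left(-193\right) \left(- \frac{1}{234}\right) = \frac{193}{234} \approx 0.82479$)
$N = 31417$ ($N = \left(-1\right) \left(-31417\right) = 31417$)
$\sqrt{N + R} = \sqrt{31417 + \frac{193}{234}} = \sqrt{\frac{7351771}{234}} = \frac{\sqrt{191146046}}{78}$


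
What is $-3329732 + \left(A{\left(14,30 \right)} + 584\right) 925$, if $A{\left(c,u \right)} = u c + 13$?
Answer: $-2389007$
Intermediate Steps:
$A{\left(c,u \right)} = 13 + c u$ ($A{\left(c,u \right)} = c u + 13 = 13 + c u$)
$-3329732 + \left(A{\left(14,30 \right)} + 584\right) 925 = -3329732 + \left(\left(13 + 14 \cdot 30\right) + 584\right) 925 = -3329732 + \left(\left(13 + 420\right) + 584\right) 925 = -3329732 + \left(433 + 584\right) 925 = -3329732 + 1017 \cdot 925 = -3329732 + 940725 = -2389007$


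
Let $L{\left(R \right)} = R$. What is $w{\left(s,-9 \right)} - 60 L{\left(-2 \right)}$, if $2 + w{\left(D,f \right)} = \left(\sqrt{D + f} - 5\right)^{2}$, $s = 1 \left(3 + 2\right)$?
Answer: $139 - 20 i \approx 139.0 - 20.0 i$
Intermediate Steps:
$s = 5$ ($s = 1 \cdot 5 = 5$)
$w{\left(D,f \right)} = -2 + \left(-5 + \sqrt{D + f}\right)^{2}$ ($w{\left(D,f \right)} = -2 + \left(\sqrt{D + f} - 5\right)^{2} = -2 + \left(-5 + \sqrt{D + f}\right)^{2}$)
$w{\left(s,-9 \right)} - 60 L{\left(-2 \right)} = \left(-2 + \left(-5 + \sqrt{5 - 9}\right)^{2}\right) - -120 = \left(-2 + \left(-5 + \sqrt{-4}\right)^{2}\right) + 120 = \left(-2 + \left(-5 + 2 i\right)^{2}\right) + 120 = 118 + \left(-5 + 2 i\right)^{2}$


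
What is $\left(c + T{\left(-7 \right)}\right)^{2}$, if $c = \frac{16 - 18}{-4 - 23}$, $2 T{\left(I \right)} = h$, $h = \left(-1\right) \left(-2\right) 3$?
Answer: $\frac{6889}{729} \approx 9.4499$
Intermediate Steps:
$h = 6$ ($h = 2 \cdot 3 = 6$)
$T{\left(I \right)} = 3$ ($T{\left(I \right)} = \frac{1}{2} \cdot 6 = 3$)
$c = \frac{2}{27}$ ($c = - \frac{2}{-27} = \left(-2\right) \left(- \frac{1}{27}\right) = \frac{2}{27} \approx 0.074074$)
$\left(c + T{\left(-7 \right)}\right)^{2} = \left(\frac{2}{27} + 3\right)^{2} = \left(\frac{83}{27}\right)^{2} = \frac{6889}{729}$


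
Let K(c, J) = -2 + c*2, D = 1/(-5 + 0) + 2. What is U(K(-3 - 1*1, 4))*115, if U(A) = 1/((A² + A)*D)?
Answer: 115/162 ≈ 0.70988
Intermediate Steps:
D = 9/5 (D = 1/(-5) + 2 = -⅕ + 2 = 9/5 ≈ 1.8000)
K(c, J) = -2 + 2*c
U(A) = 5/(9*(A + A²)) (U(A) = 1/((A² + A)*(9/5)) = (5/9)/(A + A²) = 5/(9*(A + A²)))
U(K(-3 - 1*1, 4))*115 = (5/(9*(-2 + 2*(-3 - 1*1))*(1 + (-2 + 2*(-3 - 1*1)))))*115 = (5/(9*(-2 + 2*(-3 - 1))*(1 + (-2 + 2*(-3 - 1)))))*115 = (5/(9*(-2 + 2*(-4))*(1 + (-2 + 2*(-4)))))*115 = (5/(9*(-2 - 8)*(1 + (-2 - 8))))*115 = ((5/9)/(-10*(1 - 10)))*115 = ((5/9)*(-⅒)/(-9))*115 = ((5/9)*(-⅒)*(-⅑))*115 = (1/162)*115 = 115/162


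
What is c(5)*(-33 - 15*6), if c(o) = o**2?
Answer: -3075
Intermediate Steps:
c(5)*(-33 - 15*6) = 5**2*(-33 - 15*6) = 25*(-33 - 90) = 25*(-123) = -3075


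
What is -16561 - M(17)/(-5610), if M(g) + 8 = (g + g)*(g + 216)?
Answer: -15483216/935 ≈ -16560.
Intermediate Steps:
M(g) = -8 + 2*g*(216 + g) (M(g) = -8 + (g + g)*(g + 216) = -8 + (2*g)*(216 + g) = -8 + 2*g*(216 + g))
-16561 - M(17)/(-5610) = -16561 - (-8 + 2*17² + 432*17)/(-5610) = -16561 - (-8 + 2*289 + 7344)*(-1)/5610 = -16561 - (-8 + 578 + 7344)*(-1)/5610 = -16561 - 7914*(-1)/5610 = -16561 - 1*(-1319/935) = -16561 + 1319/935 = -15483216/935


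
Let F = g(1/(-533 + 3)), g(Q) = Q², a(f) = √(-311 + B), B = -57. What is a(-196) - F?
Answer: -1/280900 + 4*I*√23 ≈ -3.56e-6 + 19.183*I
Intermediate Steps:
a(f) = 4*I*√23 (a(f) = √(-311 - 57) = √(-368) = 4*I*√23)
F = 1/280900 (F = (1/(-533 + 3))² = (1/(-530))² = (-1/530)² = 1/280900 ≈ 3.5600e-6)
a(-196) - F = 4*I*√23 - 1*1/280900 = 4*I*√23 - 1/280900 = -1/280900 + 4*I*√23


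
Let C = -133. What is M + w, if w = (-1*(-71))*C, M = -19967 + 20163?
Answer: -9247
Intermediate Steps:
M = 196
w = -9443 (w = -1*(-71)*(-133) = 71*(-133) = -9443)
M + w = 196 - 9443 = -9247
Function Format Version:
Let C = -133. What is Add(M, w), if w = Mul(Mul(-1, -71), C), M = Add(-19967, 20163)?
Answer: -9247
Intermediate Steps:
M = 196
w = -9443 (w = Mul(Mul(-1, -71), -133) = Mul(71, -133) = -9443)
Add(M, w) = Add(196, -9443) = -9247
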